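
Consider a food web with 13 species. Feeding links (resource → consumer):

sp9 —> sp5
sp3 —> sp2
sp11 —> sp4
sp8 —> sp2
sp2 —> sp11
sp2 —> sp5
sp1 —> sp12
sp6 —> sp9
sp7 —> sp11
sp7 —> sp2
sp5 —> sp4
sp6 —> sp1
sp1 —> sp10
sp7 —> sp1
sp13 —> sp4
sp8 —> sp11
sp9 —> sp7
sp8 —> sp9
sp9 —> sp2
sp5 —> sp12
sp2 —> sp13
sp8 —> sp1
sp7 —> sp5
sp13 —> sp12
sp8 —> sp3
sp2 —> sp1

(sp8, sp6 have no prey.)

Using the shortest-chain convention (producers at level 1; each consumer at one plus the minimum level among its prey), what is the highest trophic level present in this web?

Producers (level 1): sp8, sp6.
Following each consumer down to its lowest-level prey: sp8 → sp1 → sp10 (levels 1 through 3).
All prey of sp10 (sp1 2) are at level 2 or above, so sp10 is at level 1 + 2 = 3.
Every consumer has at least one prey at level 2 or below, so none exceeds level 3.

3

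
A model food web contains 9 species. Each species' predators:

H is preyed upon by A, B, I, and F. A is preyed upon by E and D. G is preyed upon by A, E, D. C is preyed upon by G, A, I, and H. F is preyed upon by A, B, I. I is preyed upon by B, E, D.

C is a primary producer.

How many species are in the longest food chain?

One longest chain: C → H → F → I → B.
It has 5 species and 4 links.

5 species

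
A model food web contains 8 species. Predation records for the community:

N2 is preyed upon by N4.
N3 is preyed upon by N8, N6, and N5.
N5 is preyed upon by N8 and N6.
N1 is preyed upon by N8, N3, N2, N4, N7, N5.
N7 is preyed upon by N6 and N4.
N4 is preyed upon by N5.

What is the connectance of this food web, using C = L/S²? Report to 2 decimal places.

The web has S = 8 species and L = 15 feeding links.
C = L / S² = 15 / 64 = 0.2344 ≈ 0.23.

C = 0.23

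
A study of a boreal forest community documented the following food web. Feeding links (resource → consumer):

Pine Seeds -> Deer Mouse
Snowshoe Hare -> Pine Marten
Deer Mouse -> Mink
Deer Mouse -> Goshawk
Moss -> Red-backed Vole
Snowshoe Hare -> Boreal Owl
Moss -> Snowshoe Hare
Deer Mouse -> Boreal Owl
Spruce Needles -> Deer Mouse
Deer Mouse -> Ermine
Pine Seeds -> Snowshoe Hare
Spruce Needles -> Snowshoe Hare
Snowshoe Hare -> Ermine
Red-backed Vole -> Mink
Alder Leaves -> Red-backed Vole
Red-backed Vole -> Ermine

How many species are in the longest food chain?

3 species

One longest chain: Pine Seeds → Deer Mouse → Ermine.
It has 3 species and 2 links.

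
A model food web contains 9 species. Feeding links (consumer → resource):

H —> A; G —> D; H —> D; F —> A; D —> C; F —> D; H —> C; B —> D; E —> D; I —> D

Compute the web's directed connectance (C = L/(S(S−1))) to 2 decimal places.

C = 0.14

The web has S = 9 species and L = 10 feeding links.
C = L / (S(S−1)) = 10 / 72 = 0.1389 ≈ 0.14.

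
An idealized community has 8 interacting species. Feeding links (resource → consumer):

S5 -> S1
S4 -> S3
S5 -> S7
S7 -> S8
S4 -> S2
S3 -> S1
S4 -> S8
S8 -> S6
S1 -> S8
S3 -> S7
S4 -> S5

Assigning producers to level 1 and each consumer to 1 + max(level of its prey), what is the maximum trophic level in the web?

5

Producers (level 1): S4.
S4 → S5 → S1 → S8 → S6 gives S6 level 5.
No species has a prey at level 5, so no species reaches level 6.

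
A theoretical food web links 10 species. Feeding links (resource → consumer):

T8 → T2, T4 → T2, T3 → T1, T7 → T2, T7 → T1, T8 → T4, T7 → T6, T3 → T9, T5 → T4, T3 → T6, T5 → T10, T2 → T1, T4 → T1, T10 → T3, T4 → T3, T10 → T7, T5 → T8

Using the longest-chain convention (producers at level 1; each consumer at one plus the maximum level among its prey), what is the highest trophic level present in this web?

5

Producers (level 1): T5.
T5 → T8 → T4 → T3 → T9 gives T9 level 5.
No species has a prey at level 5, so no species reaches level 6.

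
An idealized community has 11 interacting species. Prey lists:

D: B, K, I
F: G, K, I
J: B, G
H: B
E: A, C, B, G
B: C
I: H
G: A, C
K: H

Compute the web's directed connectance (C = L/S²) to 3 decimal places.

The web has S = 11 species and L = 18 feeding links.
C = L / S² = 18 / 121 = 0.1488 ≈ 0.149.

C = 0.149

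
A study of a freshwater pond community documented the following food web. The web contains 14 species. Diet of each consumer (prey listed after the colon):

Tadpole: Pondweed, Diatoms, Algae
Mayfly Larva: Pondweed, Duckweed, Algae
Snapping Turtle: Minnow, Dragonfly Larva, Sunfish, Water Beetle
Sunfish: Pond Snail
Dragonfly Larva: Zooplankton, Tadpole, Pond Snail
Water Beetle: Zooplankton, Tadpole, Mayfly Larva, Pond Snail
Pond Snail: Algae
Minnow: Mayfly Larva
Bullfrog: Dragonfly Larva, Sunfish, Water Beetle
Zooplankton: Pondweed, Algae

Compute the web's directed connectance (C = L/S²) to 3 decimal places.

C = 0.128

The web has S = 14 species and L = 25 feeding links.
C = L / S² = 25 / 196 = 0.1276 ≈ 0.128.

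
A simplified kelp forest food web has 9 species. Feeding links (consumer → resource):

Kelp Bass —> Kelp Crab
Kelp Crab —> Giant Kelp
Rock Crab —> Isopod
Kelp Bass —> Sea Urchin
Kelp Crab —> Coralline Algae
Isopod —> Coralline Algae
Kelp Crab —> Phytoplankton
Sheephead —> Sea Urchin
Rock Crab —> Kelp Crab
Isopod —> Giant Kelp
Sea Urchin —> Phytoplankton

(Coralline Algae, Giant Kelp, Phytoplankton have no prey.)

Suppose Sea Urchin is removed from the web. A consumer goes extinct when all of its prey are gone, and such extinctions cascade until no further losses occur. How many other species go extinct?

1

Remove Sea Urchin.
Round 1: Sheephead (all prey gone) → extinct.
No further losses. Total secondary extinctions: 1.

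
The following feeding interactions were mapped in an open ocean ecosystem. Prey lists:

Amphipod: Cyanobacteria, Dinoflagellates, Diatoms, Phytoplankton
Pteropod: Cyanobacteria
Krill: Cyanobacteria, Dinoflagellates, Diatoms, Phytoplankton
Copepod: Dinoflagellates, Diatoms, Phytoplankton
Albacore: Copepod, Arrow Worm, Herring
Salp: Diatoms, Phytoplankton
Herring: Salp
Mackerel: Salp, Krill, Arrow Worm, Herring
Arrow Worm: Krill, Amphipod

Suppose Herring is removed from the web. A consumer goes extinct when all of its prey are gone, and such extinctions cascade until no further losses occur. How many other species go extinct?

0

Remove Herring.
Every predator of it retains at least one other prey: Albacore still has Copepod, Arrow Worm; Mackerel still has Salp, Krill, Arrow Worm.
No consumer loses all prey, so no secondary extinctions occur.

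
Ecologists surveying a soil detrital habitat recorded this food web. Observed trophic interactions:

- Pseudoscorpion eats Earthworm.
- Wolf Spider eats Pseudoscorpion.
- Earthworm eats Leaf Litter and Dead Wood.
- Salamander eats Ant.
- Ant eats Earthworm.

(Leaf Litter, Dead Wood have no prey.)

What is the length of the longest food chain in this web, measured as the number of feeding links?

3 links

One longest chain: Leaf Litter → Earthworm → Pseudoscorpion → Wolf Spider.
It has 4 species and 3 links.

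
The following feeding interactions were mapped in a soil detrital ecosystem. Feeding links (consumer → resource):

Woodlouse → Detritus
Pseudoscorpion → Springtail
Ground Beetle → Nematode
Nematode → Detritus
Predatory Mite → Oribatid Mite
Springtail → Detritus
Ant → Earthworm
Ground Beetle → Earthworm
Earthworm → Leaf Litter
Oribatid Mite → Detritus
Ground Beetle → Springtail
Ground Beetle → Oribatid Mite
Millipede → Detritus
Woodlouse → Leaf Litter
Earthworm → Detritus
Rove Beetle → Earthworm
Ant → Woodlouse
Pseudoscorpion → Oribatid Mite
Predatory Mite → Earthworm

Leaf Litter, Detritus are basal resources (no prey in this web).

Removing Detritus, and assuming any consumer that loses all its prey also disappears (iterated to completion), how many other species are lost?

5

Remove Detritus.
Round 1: Millipede (all prey gone), Springtail (all prey gone), Oribatid Mite (all prey gone), Nematode (all prey gone) → extinct.
Round 2: Pseudoscorpion (all prey gone) → extinct.
No further losses. Total secondary extinctions: 5.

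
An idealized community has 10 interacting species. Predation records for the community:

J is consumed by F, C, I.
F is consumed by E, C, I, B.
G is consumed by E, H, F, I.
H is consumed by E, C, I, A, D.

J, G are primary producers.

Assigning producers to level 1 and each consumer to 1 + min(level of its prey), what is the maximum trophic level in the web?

Producers (level 1): J, G.
Following each consumer down to its lowest-level prey: G → H → A (levels 1 through 3).
All prey of A (H 2) are at level 2 or above, so A is at level 1 + 2 = 3.
Every consumer has at least one prey at level 2 or below, so none exceeds level 3.

3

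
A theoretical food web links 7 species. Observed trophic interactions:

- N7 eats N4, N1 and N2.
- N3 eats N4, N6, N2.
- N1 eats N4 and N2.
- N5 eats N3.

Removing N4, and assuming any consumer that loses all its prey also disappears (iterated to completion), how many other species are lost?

Remove N4.
Every predator of it retains at least one other prey: N3 still has N6, N2; N1 still has N2; N7 still has N2, N1.
No consumer loses all prey, so no secondary extinctions occur.

0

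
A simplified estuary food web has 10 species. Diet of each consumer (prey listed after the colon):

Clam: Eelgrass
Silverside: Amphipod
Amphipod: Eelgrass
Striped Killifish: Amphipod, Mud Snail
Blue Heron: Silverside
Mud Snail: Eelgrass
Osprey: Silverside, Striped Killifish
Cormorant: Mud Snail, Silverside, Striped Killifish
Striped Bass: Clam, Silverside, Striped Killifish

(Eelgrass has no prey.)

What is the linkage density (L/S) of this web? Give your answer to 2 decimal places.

There are L = 15 links among S = 10 species.
L/S = 15/10 = 1.5000 ≈ 1.50.

L/S = 1.50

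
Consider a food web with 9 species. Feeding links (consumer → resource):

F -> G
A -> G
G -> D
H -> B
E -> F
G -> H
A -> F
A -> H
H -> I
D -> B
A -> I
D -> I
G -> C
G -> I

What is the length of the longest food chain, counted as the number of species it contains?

One longest chain: I → D → G → F → E.
It has 5 species and 4 links.

5 species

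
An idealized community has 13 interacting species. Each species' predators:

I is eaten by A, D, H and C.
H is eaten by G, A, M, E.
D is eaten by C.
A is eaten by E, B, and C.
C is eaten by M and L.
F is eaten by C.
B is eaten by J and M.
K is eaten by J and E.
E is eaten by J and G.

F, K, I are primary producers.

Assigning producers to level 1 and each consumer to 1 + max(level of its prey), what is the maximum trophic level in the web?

Producers (level 1): F, K, I.
I → H → A → C → L gives L level 5.
No species has a prey at level 5, so no species reaches level 6.

5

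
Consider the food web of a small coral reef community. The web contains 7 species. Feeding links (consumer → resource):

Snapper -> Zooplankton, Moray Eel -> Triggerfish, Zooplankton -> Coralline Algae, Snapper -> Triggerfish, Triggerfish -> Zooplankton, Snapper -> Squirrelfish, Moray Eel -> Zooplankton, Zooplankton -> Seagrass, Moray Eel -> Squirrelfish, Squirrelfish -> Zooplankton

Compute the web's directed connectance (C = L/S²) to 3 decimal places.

The web has S = 7 species and L = 10 feeding links.
C = L / S² = 10 / 49 = 0.2041 ≈ 0.204.

C = 0.204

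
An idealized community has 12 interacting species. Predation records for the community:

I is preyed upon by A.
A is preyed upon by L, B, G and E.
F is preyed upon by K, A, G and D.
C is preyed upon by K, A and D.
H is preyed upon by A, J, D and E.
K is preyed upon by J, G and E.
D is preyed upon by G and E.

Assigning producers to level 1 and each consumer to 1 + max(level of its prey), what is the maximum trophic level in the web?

3

Producers (level 1): H, F, C, I.
F → K → J gives J level 3.
No species has a prey at level 3, so no species reaches level 4.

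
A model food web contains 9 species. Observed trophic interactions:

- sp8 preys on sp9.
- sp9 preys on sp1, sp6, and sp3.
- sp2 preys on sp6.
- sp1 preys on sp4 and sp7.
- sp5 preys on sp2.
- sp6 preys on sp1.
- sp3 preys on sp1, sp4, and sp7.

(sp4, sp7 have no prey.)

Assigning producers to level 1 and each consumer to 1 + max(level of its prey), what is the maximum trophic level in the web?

5

Producers (level 1): sp4, sp7.
sp4 → sp1 → sp3 → sp9 → sp8 gives sp8 level 5.
No species has a prey at level 5, so no species reaches level 6.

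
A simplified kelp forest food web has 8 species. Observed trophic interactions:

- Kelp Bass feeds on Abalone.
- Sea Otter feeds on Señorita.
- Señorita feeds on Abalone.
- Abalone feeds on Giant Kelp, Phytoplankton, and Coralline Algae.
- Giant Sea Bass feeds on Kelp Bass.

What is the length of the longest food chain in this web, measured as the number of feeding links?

3 links

One longest chain: Phytoplankton → Abalone → Kelp Bass → Giant Sea Bass.
It has 4 species and 3 links.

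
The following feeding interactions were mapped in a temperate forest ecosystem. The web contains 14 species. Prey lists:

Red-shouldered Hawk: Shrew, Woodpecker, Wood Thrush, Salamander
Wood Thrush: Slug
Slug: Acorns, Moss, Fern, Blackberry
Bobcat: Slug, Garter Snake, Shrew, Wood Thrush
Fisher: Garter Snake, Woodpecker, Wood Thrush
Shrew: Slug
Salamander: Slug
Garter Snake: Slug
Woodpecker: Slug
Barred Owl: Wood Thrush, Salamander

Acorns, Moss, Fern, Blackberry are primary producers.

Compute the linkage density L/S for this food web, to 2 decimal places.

There are L = 22 links among S = 14 species.
L/S = 22/14 = 1.5714 ≈ 1.57.

L/S = 1.57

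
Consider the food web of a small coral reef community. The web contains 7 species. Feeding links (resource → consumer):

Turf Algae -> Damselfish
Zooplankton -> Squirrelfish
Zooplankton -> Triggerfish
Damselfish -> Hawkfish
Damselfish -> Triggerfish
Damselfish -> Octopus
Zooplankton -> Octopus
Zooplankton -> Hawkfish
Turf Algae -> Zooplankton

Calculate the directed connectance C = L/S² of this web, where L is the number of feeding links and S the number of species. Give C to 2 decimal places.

C = 0.18

The web has S = 7 species and L = 9 feeding links.
C = L / S² = 9 / 49 = 0.1837 ≈ 0.18.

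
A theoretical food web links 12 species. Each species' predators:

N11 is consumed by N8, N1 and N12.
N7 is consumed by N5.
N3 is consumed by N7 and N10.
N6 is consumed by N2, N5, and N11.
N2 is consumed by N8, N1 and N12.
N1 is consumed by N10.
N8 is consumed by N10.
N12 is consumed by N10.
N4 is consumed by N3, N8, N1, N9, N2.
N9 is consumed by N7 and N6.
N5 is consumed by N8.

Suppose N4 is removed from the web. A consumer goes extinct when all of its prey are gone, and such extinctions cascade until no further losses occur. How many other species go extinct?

11

Remove N4.
Round 1: N3 (all prey gone), N9 (all prey gone) → extinct.
Round 2: N7 (all prey gone), N6 (all prey gone) → extinct.
Round 3: N11 (all prey gone), N2 (all prey gone), N5 (all prey gone) → extinct.
Round 4: N12 (all prey gone), N1 (all prey gone), N8 (all prey gone) → extinct.
Round 5: N10 (all prey gone) → extinct.
No further losses. Total secondary extinctions: 11.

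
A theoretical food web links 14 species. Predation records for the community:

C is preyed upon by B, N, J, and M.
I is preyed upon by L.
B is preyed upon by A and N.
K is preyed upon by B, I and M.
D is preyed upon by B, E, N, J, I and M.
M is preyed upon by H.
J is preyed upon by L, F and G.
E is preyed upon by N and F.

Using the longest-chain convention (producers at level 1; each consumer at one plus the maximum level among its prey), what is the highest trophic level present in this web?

3

Producers (level 1): D, C, K.
D → J → G gives G level 3.
No species has a prey at level 3, so no species reaches level 4.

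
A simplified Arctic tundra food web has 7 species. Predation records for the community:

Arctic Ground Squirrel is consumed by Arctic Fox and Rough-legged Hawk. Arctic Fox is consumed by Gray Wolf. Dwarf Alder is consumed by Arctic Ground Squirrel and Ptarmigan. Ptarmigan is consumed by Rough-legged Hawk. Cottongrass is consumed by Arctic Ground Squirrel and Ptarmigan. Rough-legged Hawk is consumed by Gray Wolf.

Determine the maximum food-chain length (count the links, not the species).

3 links

One longest chain: Cottongrass → Arctic Ground Squirrel → Arctic Fox → Gray Wolf.
It has 4 species and 3 links.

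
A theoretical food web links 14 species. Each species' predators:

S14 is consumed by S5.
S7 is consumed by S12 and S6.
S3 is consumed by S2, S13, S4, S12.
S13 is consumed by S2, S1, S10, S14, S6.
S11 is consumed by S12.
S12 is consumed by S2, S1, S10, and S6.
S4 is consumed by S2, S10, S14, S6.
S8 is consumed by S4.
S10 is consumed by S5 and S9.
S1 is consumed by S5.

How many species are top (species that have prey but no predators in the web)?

4

Top species (has prey, but nothing eats it): S6, S2, S9, S5.
Count: 4.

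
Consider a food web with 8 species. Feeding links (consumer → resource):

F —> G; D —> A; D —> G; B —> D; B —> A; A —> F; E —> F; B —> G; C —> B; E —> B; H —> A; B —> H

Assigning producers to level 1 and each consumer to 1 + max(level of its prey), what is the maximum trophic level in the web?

Producers (level 1): G.
G → F → A → D → B → E gives E level 6.
No species has a prey at level 6, so no species reaches level 7.

6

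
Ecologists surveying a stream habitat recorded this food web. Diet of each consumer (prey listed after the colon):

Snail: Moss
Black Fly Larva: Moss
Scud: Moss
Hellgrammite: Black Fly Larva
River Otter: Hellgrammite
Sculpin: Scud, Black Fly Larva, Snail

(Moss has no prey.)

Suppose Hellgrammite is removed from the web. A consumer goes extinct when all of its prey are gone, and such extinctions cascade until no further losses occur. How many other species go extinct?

1

Remove Hellgrammite.
Round 1: River Otter (all prey gone) → extinct.
No further losses. Total secondary extinctions: 1.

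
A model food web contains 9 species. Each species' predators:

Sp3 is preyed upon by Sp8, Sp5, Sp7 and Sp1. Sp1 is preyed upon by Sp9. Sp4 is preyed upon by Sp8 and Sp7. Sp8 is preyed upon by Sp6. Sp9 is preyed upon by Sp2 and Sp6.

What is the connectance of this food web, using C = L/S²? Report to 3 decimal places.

C = 0.123

The web has S = 9 species and L = 10 feeding links.
C = L / S² = 10 / 81 = 0.1235 ≈ 0.123.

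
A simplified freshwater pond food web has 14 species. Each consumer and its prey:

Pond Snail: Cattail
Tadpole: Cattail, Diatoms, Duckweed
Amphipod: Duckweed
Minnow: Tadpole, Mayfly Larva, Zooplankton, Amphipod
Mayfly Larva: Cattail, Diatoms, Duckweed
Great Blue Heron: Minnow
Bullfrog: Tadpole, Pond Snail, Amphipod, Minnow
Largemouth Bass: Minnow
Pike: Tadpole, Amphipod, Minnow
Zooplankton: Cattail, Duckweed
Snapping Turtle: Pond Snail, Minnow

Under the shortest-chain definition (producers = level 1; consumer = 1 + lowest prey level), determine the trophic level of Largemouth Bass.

Cattail is a producer → level 1.
Tadpole eats Cattail → level 2.
Minnow eats Tadpole → level 3.
Largemouth Bass eats Minnow → level 4.
No prey of Largemouth Bass is below level 3, so 4 is the minimum.

Trophic level 4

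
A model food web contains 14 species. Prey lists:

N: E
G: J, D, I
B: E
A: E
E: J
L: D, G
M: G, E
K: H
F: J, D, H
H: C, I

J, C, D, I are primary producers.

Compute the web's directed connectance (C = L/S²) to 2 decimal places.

C = 0.09

The web has S = 14 species and L = 17 feeding links.
C = L / S² = 17 / 196 = 0.0867 ≈ 0.09.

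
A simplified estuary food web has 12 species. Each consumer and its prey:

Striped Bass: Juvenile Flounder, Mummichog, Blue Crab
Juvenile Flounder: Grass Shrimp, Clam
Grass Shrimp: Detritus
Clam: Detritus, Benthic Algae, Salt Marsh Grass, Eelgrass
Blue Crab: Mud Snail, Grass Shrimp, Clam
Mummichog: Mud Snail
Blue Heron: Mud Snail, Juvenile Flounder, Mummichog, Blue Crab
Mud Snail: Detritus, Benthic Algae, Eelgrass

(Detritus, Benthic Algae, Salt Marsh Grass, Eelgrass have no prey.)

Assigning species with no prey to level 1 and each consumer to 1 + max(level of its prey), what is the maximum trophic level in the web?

Basal resources (level 1): Detritus, Benthic Algae, Salt Marsh Grass, Eelgrass.
Detritus → Mud Snail → Mummichog → Striped Bass gives Striped Bass level 4.
No species has a prey at level 4, so no species reaches level 5.

4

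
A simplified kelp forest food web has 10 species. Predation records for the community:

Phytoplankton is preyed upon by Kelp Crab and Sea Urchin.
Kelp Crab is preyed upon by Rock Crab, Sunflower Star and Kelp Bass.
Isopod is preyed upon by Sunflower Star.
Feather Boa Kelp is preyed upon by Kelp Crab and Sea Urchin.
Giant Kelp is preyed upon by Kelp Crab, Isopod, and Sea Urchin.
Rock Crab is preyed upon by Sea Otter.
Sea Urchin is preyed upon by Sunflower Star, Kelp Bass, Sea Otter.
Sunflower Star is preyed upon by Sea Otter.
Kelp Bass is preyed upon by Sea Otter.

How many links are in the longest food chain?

One longest chain: Giant Kelp → Kelp Crab → Rock Crab → Sea Otter.
It has 4 species and 3 links.

3 links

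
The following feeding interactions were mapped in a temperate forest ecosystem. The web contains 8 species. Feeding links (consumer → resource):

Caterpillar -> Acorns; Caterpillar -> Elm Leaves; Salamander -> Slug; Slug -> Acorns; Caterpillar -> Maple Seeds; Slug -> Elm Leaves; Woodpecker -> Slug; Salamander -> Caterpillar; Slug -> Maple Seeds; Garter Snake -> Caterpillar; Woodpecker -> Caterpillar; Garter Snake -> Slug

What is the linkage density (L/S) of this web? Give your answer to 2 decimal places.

There are L = 12 links among S = 8 species.
L/S = 12/8 = 1.5000 ≈ 1.50.

L/S = 1.50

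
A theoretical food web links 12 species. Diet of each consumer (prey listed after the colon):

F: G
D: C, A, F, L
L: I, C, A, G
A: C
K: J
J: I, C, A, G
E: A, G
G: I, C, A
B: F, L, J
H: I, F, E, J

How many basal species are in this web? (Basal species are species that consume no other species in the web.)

2

Basal species (no prey listed): I, C.
Count: 2.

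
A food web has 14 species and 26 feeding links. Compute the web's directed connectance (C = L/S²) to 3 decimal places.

C = 0.133

The web has S = 14 species and L = 26 feeding links.
C = L / S² = 26 / 196 = 0.1327 ≈ 0.133.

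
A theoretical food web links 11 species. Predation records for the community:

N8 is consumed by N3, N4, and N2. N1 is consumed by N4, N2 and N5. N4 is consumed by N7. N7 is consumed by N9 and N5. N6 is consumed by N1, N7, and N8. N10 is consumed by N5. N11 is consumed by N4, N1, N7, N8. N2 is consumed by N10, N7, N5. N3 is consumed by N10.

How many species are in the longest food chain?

One longest chain: N6 → N8 → N3 → N10 → N5.
It has 5 species and 4 links.

5 species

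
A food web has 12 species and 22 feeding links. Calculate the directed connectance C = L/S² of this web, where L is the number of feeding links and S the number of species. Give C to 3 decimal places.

C = 0.153

The web has S = 12 species and L = 22 feeding links.
C = L / S² = 22 / 144 = 0.1528 ≈ 0.153.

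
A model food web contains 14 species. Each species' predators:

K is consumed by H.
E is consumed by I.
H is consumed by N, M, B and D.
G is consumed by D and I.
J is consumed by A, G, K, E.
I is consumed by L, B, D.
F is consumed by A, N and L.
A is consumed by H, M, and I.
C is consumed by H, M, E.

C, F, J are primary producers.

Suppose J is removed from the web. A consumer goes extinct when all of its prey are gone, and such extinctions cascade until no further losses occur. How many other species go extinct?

2

Remove J.
Round 1: G (all prey gone), K (all prey gone) → extinct.
No further losses. Total secondary extinctions: 2.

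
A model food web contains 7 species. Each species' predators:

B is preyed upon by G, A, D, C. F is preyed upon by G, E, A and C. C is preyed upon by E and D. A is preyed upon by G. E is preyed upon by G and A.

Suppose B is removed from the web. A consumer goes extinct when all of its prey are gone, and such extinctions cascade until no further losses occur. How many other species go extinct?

Remove B.
Every predator of it retains at least one other prey: C still has F; D still has C; A still has F, E; G still has F, E, A.
No consumer loses all prey, so no secondary extinctions occur.

0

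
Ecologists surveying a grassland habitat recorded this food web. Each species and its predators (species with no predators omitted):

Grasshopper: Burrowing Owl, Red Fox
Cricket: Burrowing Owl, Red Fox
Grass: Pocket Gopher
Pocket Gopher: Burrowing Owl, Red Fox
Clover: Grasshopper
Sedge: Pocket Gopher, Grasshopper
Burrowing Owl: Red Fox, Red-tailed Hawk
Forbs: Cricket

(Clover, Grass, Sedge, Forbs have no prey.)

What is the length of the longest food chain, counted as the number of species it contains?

One longest chain: Grass → Pocket Gopher → Burrowing Owl → Red Fox.
It has 4 species and 3 links.

4 species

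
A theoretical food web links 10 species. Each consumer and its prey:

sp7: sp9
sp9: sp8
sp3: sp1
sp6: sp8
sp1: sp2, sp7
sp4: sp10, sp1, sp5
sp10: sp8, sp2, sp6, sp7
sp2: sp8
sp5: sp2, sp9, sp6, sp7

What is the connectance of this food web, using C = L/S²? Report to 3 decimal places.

The web has S = 10 species and L = 18 feeding links.
C = L / S² = 18 / 100 = 0.1800 ≈ 0.180.

C = 0.180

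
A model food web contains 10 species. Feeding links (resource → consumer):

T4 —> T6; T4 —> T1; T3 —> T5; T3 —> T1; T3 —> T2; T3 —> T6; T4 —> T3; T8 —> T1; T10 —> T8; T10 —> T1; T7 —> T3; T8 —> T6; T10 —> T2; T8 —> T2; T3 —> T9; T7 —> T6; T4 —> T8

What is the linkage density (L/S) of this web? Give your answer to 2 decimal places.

L/S = 1.70

There are L = 17 links among S = 10 species.
L/S = 17/10 = 1.7000 ≈ 1.70.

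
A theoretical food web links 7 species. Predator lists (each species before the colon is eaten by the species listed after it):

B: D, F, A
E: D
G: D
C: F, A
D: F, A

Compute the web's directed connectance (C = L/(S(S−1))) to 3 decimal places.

The web has S = 7 species and L = 9 feeding links.
C = L / (S(S−1)) = 9 / 42 = 0.2143 ≈ 0.214.

C = 0.214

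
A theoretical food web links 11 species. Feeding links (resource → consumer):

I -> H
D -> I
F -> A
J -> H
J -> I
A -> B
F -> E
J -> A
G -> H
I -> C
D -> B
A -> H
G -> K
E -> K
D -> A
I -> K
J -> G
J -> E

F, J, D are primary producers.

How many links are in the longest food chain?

One longest chain: J → I → C.
It has 3 species and 2 links.

2 links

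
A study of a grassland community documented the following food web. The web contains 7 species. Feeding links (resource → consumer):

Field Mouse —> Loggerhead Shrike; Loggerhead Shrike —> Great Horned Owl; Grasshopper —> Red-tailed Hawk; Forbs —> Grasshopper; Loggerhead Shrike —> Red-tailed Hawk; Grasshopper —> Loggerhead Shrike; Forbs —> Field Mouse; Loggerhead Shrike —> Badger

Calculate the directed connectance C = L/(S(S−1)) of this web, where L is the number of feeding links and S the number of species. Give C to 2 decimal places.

The web has S = 7 species and L = 8 feeding links.
C = L / (S(S−1)) = 8 / 42 = 0.1905 ≈ 0.19.

C = 0.19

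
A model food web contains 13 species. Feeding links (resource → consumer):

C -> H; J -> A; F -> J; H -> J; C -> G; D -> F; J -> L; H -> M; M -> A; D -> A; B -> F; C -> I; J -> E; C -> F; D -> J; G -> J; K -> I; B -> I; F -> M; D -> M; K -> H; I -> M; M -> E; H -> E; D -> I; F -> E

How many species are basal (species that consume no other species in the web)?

4

Basal species (no prey listed): K, B, C, D.
Count: 4.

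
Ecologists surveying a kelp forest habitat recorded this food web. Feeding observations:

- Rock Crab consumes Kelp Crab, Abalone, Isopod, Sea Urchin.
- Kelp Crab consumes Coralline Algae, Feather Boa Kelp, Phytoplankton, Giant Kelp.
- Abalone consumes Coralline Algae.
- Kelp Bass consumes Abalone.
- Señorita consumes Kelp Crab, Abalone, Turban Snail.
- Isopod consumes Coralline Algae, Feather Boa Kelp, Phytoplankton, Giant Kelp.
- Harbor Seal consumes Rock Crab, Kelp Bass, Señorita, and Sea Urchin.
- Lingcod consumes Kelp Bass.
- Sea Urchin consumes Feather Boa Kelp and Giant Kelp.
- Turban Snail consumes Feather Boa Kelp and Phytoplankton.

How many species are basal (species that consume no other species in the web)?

Basal species (no prey listed): Phytoplankton, Coralline Algae, Giant Kelp, Feather Boa Kelp.
Count: 4.

4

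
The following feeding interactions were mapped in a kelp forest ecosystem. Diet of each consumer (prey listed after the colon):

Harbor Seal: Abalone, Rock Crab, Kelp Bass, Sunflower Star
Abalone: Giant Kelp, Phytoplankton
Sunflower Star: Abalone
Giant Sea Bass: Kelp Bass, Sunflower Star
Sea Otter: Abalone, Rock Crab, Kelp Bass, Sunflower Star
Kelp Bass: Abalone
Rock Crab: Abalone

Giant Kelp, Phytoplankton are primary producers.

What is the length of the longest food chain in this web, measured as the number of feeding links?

3 links

One longest chain: Giant Kelp → Abalone → Rock Crab → Harbor Seal.
It has 4 species and 3 links.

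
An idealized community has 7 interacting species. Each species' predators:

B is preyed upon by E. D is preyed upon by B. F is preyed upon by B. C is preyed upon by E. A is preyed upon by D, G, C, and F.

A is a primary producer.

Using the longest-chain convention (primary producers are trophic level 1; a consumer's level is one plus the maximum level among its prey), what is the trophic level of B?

A is a producer → level 1.
F eats A → level 2.
B eats F (level 2); other prey at levels: D 2 → level 3.

Trophic level 3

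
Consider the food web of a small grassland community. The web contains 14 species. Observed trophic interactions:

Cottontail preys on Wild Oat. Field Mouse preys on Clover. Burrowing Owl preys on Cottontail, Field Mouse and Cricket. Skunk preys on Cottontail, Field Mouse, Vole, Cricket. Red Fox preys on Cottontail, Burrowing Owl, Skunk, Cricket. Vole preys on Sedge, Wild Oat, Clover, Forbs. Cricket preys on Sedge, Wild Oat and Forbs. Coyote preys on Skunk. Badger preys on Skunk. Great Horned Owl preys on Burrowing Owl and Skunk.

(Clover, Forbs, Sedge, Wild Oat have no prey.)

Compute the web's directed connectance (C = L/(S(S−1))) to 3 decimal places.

The web has S = 14 species and L = 24 feeding links.
C = L / (S(S−1)) = 24 / 182 = 0.1319 ≈ 0.132.

C = 0.132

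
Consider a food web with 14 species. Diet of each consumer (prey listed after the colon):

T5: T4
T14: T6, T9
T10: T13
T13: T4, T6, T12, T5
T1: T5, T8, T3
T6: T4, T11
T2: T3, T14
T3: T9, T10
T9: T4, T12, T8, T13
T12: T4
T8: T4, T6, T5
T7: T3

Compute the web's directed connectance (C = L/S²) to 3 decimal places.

C = 0.133

The web has S = 14 species and L = 26 feeding links.
C = L / S² = 26 / 196 = 0.1327 ≈ 0.133.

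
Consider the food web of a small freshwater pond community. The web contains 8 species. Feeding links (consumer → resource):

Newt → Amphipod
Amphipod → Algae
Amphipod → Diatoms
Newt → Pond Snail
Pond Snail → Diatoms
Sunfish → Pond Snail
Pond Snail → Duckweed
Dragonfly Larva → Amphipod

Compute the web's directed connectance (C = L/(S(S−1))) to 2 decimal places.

The web has S = 8 species and L = 8 feeding links.
C = L / (S(S−1)) = 8 / 56 = 0.1429 ≈ 0.14.

C = 0.14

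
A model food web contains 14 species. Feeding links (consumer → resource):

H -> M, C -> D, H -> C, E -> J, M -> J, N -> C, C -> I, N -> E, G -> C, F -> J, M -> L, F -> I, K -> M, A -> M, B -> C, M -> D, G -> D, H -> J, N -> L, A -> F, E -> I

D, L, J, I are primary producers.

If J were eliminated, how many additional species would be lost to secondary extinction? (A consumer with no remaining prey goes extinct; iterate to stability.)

Remove J.
Every predator of it retains at least one other prey: F still has I; M still has D, L; E still has I; H still has M, C.
No consumer loses all prey, so no secondary extinctions occur.

0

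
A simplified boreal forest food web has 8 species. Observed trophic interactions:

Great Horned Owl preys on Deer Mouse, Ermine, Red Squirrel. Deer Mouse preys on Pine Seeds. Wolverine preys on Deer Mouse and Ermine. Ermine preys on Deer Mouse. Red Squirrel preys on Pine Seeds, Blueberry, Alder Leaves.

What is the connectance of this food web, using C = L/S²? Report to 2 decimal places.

C = 0.16

The web has S = 8 species and L = 10 feeding links.
C = L / S² = 10 / 64 = 0.1562 ≈ 0.16.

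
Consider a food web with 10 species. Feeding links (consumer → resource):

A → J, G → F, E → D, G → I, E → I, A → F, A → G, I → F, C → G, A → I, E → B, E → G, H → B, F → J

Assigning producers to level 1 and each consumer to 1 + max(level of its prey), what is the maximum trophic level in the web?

5

Producers (level 1): B, J, D.
J → F → I → G → A gives A level 5.
No species has a prey at level 5, so no species reaches level 6.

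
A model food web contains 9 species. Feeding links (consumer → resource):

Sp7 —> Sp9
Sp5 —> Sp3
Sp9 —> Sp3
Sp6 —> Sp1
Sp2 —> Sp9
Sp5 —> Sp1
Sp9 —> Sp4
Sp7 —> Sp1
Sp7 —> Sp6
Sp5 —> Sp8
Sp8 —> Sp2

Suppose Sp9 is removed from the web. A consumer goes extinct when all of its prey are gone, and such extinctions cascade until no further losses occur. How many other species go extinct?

Remove Sp9.
Round 1: Sp2 (all prey gone) → extinct.
Round 2: Sp8 (all prey gone) → extinct.
No further losses. Total secondary extinctions: 2.

2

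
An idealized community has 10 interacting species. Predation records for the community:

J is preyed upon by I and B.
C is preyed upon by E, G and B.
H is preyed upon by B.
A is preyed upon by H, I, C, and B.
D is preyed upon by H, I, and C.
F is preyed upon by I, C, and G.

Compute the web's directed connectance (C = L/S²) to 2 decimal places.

The web has S = 10 species and L = 16 feeding links.
C = L / S² = 16 / 100 = 0.1600 ≈ 0.16.

C = 0.16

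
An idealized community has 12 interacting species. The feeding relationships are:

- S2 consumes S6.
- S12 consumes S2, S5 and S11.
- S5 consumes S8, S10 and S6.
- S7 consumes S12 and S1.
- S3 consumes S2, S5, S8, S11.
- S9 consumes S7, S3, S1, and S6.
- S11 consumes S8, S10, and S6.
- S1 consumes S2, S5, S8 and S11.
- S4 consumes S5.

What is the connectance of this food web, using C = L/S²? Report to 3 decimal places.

The web has S = 12 species and L = 25 feeding links.
C = L / S² = 25 / 144 = 0.1736 ≈ 0.174.

C = 0.174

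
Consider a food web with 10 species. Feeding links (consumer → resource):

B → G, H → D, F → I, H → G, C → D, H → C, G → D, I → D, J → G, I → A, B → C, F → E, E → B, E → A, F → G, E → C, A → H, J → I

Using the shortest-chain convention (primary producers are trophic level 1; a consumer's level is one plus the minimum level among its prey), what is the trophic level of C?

Trophic level 2

D is a producer → level 1.
C eats D → level 2.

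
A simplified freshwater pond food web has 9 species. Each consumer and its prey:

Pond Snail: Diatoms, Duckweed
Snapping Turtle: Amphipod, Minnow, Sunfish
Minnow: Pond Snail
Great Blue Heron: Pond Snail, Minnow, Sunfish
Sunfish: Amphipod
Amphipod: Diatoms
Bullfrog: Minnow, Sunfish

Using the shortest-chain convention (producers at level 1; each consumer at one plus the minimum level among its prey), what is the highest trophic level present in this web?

4

Producers (level 1): Diatoms, Duckweed.
Following each consumer down to its lowest-level prey: Diatoms → Pond Snail → Minnow → Bullfrog (levels 1 through 4).
All prey of Bullfrog (Minnow 3, Sunfish 3) are at level 3 or above, so Bullfrog is at level 1 + 3 = 4.
Every consumer has at least one prey at level 3 or below, so none exceeds level 4.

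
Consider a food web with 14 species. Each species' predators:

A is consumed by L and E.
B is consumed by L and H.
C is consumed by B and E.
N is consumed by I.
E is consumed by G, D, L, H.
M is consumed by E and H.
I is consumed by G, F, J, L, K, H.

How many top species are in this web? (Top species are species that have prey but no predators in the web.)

Top species (has prey, but nothing eats it): H, K, G, L, J, F, D.
Count: 7.

7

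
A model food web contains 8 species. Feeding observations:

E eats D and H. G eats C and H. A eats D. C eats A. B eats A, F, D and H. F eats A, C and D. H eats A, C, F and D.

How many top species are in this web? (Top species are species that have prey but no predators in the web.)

3

Top species (has prey, but nothing eats it): E, B, G.
Count: 3.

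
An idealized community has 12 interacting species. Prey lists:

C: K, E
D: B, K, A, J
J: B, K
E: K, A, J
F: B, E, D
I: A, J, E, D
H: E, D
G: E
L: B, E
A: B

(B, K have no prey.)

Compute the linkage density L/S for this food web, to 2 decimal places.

There are L = 24 links among S = 12 species.
L/S = 24/12 = 2.0000 ≈ 2.00.

L/S = 2.00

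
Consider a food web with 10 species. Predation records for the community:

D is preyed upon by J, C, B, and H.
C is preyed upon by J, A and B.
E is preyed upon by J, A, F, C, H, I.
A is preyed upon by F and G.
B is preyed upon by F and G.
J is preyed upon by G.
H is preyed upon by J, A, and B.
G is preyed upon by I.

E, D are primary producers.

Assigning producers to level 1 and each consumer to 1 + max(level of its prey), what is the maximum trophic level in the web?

5

Producers (level 1): E, D.
E → C → J → G → I gives I level 5.
No species has a prey at level 5, so no species reaches level 6.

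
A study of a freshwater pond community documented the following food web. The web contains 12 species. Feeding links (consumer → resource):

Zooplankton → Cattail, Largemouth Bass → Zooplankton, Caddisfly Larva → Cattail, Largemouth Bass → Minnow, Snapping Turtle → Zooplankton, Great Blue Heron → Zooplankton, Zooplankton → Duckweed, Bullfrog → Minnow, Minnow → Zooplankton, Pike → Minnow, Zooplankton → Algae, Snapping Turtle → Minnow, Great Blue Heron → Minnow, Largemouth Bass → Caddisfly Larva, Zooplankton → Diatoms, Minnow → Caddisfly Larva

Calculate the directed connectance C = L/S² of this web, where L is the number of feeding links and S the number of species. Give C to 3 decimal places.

C = 0.111

The web has S = 12 species and L = 16 feeding links.
C = L / S² = 16 / 144 = 0.1111 ≈ 0.111.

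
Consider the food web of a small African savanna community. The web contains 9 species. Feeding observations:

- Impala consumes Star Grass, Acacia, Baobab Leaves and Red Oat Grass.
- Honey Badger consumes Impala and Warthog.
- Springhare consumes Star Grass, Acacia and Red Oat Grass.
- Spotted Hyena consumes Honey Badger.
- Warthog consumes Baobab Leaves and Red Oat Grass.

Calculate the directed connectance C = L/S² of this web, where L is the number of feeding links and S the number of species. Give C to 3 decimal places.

The web has S = 9 species and L = 12 feeding links.
C = L / S² = 12 / 81 = 0.1481 ≈ 0.148.

C = 0.148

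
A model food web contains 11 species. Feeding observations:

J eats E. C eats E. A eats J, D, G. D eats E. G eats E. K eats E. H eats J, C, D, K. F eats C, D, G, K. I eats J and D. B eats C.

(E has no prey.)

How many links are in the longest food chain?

2 links

One longest chain: E → K → H.
It has 3 species and 2 links.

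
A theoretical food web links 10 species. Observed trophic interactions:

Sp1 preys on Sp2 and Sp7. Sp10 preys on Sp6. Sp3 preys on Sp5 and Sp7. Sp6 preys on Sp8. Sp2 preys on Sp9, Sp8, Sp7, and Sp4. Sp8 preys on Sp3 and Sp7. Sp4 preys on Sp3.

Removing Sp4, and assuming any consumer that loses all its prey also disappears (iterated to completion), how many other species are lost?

0

Remove Sp4.
Every predator of it retains at least one other prey: Sp2 still has Sp7, Sp9, Sp8.
No consumer loses all prey, so no secondary extinctions occur.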